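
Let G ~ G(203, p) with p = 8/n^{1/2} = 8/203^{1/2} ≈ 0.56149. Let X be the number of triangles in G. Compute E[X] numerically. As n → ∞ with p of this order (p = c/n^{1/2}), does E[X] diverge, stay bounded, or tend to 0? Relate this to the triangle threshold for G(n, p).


Number of potential triangles: C(203, 3) = 1373701.
Each occurs with probability p³ ≈ (0.56149)³ ≈ 1.77021454e-01.
By linearity: E[X] = C(203, 3)·p³ ≈ 1373701 · 1.77021454e-01 ≈ 243174.548671.
Since α = 1/2 < 1, p = c/n^{1/2} ≫ 1/n is above the triangle threshold p ~ 1/n. Asymptotically E[X] ~ (c³/6)·n^{3(1−α)} = (8³/6)·n^{1.5} → ∞; triangles are abundant w.h.p.

E[X] ≈ 243174.548671; in regime p = Θ(1/n^{1/2}) E[X] diverges (above the triangle threshold p ~ 1/n).


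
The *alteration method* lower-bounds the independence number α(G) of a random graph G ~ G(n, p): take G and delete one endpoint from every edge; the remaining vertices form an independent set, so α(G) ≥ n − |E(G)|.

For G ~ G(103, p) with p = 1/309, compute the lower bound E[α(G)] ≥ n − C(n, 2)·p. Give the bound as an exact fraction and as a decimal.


E[|E(G)|] = C(103, 2)·p = 5253 · (1/309) = 17.
E[α(G)] ≥ n − E[|E(G)|] = 103 − 17 = 86.
Numerically: ≈ 86.000000.
(This is only a lower bound; the true E[α(G)] may be larger.)

E[α(G)] ≥ 86 ≈ 86.000000.


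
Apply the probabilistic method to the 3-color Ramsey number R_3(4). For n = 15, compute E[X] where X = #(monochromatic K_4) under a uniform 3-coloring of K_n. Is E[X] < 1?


E[X] = C(15, 4) · 3^{1 − 6} = 1365 · 3^{−5} = 1365/243.
As a reduced fraction: E[X] = 455/81 ≈ 5.6173.
Is E[X] < 1? NO.
Since E[X] ≥ 1, the first-moment bound is inconclusive at n = 15; it does NOT by itself certify R_3(4) > 15.

E[X] = 455/81 ≈ 5.6173; E[X] ≥ 1; first-moment method inconclusive here.


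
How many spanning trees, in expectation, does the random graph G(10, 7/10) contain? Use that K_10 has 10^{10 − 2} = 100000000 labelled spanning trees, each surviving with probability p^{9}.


K_10 has 10^{10 − 2} = 100000000 labelled spanning trees.
For each such spanning tree H, let X_H = 1 if all 9 edges of H are present in G. Then P[X_H = 1] = p^{9} = (7/10)^{9} = 40353607/1000000000.
Summing the indicators: E[X] = Σ_H E[X_H] = 100000000 · p^{9} = 100000000 · 40353607/1000000000 = 40353607/10.
Numerically: E[X] ≈ 4.0354e+06.

E[X] = 100000000 · (7/10)^{9} = 40353607/10 ≈ 4.0354e+06.


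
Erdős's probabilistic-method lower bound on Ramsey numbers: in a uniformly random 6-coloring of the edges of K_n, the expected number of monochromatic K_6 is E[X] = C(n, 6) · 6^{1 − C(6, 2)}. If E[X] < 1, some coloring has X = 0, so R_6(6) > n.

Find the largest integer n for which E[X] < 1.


We need C(n, 6) · 6^{1 − 15} < 1, i.e. C(n, 6) < 6^{15 − 1} = 78364164096.
Check values of n near the boundary:
  n = 195: C(195, 6) = 70656049360; 70656049360 < 78364164096? YES
  n = 196: C(196, 6) = 72887293024; 72887293024 < 78364164096? YES
  n = 197: C(197, 6) = 75176946208; 75176946208 < 78364164096? YES
  n = 198: C(198, 6) = 77526225777; 77526225777 < 78364164096? YES
  n = 199: C(199, 6) = 79936367511; 79936367511 < 78364164096? NO
  n = 200: C(200, 6) = 82408626300; 82408626300 < 78364164096? NO
  n = 201: C(201, 6) = 84944276340; 84944276340 < 78364164096? NO
The largest n with C(n, 6) < 78364164096 is n = 198 (where E[X] = 25842075259/26121388032 ≈ 0.9893071). Hence R_6(6) > 198, i.e. R_6(6) ≥ 199.

Largest n = 198; hence R_6(6) > 198.


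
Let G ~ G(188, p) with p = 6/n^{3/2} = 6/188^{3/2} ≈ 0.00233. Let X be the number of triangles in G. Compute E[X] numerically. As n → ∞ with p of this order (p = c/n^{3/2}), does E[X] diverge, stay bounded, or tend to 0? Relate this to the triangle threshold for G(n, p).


Number of potential triangles: C(188, 3) = 1089836.
Each occurs with probability p³ ≈ (0.00233)³ ≈ 1.26108e-08.
By linearity: E[X] = C(188, 3)·p³ ≈ 1089836 · 1.26108e-08 ≈ 0.014.
Since α = 3/2 > 1, p = c/n^{3/2} = o(1/n) is below the triangle threshold p ~ 1/n. Asymptotically E[X] ~ (c³/6)·n^{3(1−α)} = (6³/6)·n^{-1.5} → 0, so by Markov's inequality G has no triangles w.h.p.

E[X] ≈ 0.014; in regime p = Θ(1/n^{3/2}) E[X] tends to 0 (below the triangle threshold p ~ 1/n).


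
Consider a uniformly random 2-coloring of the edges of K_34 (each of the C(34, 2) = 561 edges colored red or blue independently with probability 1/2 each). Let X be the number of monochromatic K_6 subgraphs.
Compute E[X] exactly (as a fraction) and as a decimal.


Let X = Σ_S X_S over the C(34, 6) = 1344904 subsets S of size 6, where X_S = 1 if the K_6 on S is monochromatic.
For a fixed S, the K_6 on S has C(6, 2) = 15 edges. P[all 15 edges red] = (1/2)^15, and likewise for blue, so P[monochromatic] = 2·(1/2)^15 = 2^{1 − 15} = 1/16384.
By linearity: E[X] = C(34, 6) · 2^{1 − 15} = 1344904 · 1/16384 = 168113/2048.
Numerically: E[X] ≈ 82.086.

E[X] = C(34,6)·2^(1−C(6,2)) = 168113/2048 ≈ 82.086.


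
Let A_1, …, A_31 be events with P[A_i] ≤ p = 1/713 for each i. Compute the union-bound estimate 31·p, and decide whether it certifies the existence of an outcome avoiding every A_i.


Union bound: P[∪_{i=1}^{31} A_i] ≤ Σ_i P[A_i] ≤ 31·p = 31·(1/713) = 1/23.
Numerically: 1/23 ≈ 0.0435.
Is 1/23 < 1? YES.
Since P[∪ A_i] ≤ 1/23 < 1, the complement has P[∩ A_i^c] ≥ 1 − 1/23 = 22/23 > 0, so some outcome avoids every A_i.

31·p = 1/23 ≈ 0.0435; existence CERTIFIED by the union bound.


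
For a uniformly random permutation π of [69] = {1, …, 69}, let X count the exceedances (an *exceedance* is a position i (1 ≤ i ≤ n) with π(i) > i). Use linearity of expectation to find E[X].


Write X = Σ_{i=1}^{69} X_i, where X_i = 1_{π(i) > i}.
For each fixed i, π(i) is uniform over {1, …, 69} (marginal of a uniform permutation), so P[π(i) > i] = (n − i)/n. Summing: Σ_{i=1}^{69} (n − i)/n = (0 + 1 + … + 68)/69 = 69(69 − 1)/(2·69) = (69 − 1)/2.
Hence E[X] = Σ_{i=1}^{69} (69 − i)/69 = 34 ≈ 34.0000.

E[X] = 34 = 34.0000.


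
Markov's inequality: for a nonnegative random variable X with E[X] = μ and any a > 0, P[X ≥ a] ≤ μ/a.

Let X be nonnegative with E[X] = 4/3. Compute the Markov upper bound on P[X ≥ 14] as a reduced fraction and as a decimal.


μ = E[X] = 4/3, a = 14.
Markov: P[X ≥ 14] ≤ μ/a = (4/3)/14 = 2/21.
Numerically: ≈ 0.095238.
(Since a = 14 > μ = 1.333333, the bound 2/21 is < 1 and informative.)

P[X ≥ 14] ≤ 2/21 ≈ 0.095238.


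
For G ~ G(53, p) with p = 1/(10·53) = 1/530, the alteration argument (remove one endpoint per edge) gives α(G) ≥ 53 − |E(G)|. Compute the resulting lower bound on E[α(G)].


E[|E(G)|] = C(53, 2)·p = 1378 · (1/530) = 13/5.
E[α(G)] ≥ n − E[|E(G)|] = 53 − 13/5 = 252/5.
Numerically: ≈ 50.4000.
(This is only a lower bound; the true E[α(G)] may be larger.)

E[α(G)] ≥ 252/5 ≈ 50.4000.


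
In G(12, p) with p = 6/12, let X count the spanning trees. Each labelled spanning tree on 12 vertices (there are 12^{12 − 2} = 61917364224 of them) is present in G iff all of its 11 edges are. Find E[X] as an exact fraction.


K_12 has 12^{12 − 2} = 61917364224 labelled spanning trees.
For each such spanning tree H, let X_H = 1 if all 11 edges of H are present in G. Then P[X_H = 1] = p^{11} = (1/2)^{11} = 1/2048.
By linearity: E[X] = Σ_H E[X_H] = 61917364224 · p^{11} = 61917364224 · 1/2048 = 30233088.
Numerically: E[X] ≈ 3.02e+07.

E[X] = 61917364224 · (1/2)^{11} = 30233088 ≈ 3.02e+07.


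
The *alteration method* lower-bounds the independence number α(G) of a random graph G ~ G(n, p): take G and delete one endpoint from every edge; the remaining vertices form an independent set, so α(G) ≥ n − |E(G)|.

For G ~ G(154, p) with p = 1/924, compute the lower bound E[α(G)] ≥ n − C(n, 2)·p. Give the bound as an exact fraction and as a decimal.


E[|E(G)|] = C(154, 2)·p = 11781 · (1/924) = 51/4.
E[α(G)] ≥ n − E[|E(G)|] = 154 − 51/4 = 565/4.
Numerically: ≈ 141.250.
(This is only a lower bound; the true E[α(G)] may be larger.)

E[α(G)] ≥ 565/4 ≈ 141.250.


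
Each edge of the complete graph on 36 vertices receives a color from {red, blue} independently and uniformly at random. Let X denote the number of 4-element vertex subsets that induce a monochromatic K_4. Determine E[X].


Let X = Σ_S X_S over the C(36, 4) = 58905 subsets S of size 4, where X_S = 1 if the K_4 on S is monochromatic.
For a fixed S, the K_4 on S has C(4, 2) = 6 edges. P[all 6 edges red] = (1/2)^6, and likewise for blue, so P[monochromatic] = 2·(1/2)^6 = 2^{1 − 6} = 1/32.
By linearity of expectation: E[X] = C(36, 4) · 2^{1 − 6} = 58905 · 1/32 = 58905/32.
Numerically: E[X] ≈ 1840.781.

E[X] = C(36,4)·2^(1−C(4,2)) = 58905/32 ≈ 1840.781.


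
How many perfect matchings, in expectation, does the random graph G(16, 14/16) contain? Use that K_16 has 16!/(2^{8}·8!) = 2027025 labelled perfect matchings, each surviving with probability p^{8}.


K_16 has 16!/(2^{8}·8!) = 2027025 labelled perfect matchings.
For each such perfect matching H, let X_H = 1 if all 8 edges of H are present in G. Then P[X_H = 1] = p^{8} = (7/8)^{8} = 5764801/16777216.
Summing the indicators: E[X] = Σ_H E[X_H] = 2027025 · p^{8} = 2027025 · 5764801/16777216 = 11685395747025/16777216.
Numerically: E[X] ≈ 6.965e+05.

E[X] = 2027025 · (7/8)^{8} = 11685395747025/16777216 ≈ 6.965e+05.


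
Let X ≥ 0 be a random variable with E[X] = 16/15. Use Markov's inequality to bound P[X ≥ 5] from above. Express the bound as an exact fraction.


μ = E[X] = 16/15, a = 5.
Markov: P[X ≥ 5] ≤ μ/a = (16/15)/5 = 16/75.
Numerically: ≈ 0.213.
(Since a = 5 > μ = 1.067, the bound 16/75 is < 1 and informative.)

P[X ≥ 5] ≤ 16/75 ≈ 0.213.


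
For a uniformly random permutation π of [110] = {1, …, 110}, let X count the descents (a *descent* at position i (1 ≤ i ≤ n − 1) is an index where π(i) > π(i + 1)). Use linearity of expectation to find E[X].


Write X = Σ X_I over i = 1, …, 109, with X_I the indicator of one descent.
There are 109 indicators.
For each fixed i, the pair (π(i), π(i+1)) is a uniformly random ordered pair of distinct values from {1, …, 110}; by symmetry P[π(i) > π(i+1)] = 1/2.
By linearity: E[X] = 109 · (1/2) = (110 − 1) · (1/2) = 109/2 ≈ 54.500.

E[X] = 109/2 = 54.500.


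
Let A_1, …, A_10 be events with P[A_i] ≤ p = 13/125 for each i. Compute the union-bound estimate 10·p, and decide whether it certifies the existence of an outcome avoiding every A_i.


Union bound: P[∪_{i=1}^{10} A_i] ≤ Σ_i P[A_i] ≤ 10·p = 10·(13/125) = 26/25.
Numerically: 26/25 ≈ 1.0400000.
Is 26/25 < 1? NO.
Since the bound 26/25 is ≥ 1, the union bound is uninformative here; it does NOT by itself certify existence.

10·p = 26/25 ≈ 1.0400000; existence NOT certified by the union bound.


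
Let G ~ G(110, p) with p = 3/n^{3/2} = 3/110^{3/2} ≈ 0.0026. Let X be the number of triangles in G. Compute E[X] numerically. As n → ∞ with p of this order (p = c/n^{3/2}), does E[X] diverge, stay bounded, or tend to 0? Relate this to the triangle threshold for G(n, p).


Number of potential triangles: C(110, 3) = 215820.
Each occurs with probability p³ ≈ (0.0026)³ ≈ 1.758315e-08.
By linearity: E[X] = C(110, 3)·p³ ≈ 215820 · 1.758315e-08 ≈ 0.0038.
Since α = 3/2 > 1, p = c/n^{3/2} = o(1/n) is below the triangle threshold p ~ 1/n. Asymptotically E[X] ~ (c³/6)·n^{3(1−α)} = (3³/6)·n^{-1.5} → 0, so by Markov's inequality G has no triangles w.h.p.

E[X] ≈ 0.0038; in regime p = Θ(1/n^{3/2}) E[X] tends to 0 (below the triangle threshold p ~ 1/n).


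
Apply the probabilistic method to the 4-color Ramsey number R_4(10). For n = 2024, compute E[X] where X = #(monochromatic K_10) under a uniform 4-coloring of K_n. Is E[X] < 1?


E[X] = C(2024, 10) · 4^{1 − 45} = 310936101848269937576192656 · 4^{−44} = 310936101848269937576192656/309485009821345068724781056.
As a reduced fraction: E[X] = 19433506365516871098512041/19342813113834066795298816 ≈ 1.0047.
Is E[X] < 1? NO.
Since E[X] ≥ 1, the first-moment bound is inconclusive at n = 2024; it does NOT by itself certify R_4(10) > 2024.

E[X] = 19433506365516871098512041/19342813113834066795298816 ≈ 1.0047; E[X] ≥ 1; first-moment method inconclusive here.


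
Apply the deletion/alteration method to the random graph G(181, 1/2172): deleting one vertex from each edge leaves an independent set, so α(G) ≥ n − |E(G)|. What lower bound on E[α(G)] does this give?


E[|E(G)|] = C(181, 2)·p = 16290 · (1/2172) = 15/2.
E[α(G)] ≥ n − E[|E(G)|] = 181 − 15/2 = 347/2.
Numerically: ≈ 173.50000.
(This is only a lower bound; the true E[α(G)] may be larger.)

E[α(G)] ≥ 347/2 ≈ 173.50000.


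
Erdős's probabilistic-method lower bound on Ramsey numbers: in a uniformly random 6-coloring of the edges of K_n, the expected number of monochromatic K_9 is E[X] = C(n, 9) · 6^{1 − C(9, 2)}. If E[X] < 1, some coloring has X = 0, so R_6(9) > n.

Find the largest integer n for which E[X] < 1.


We need C(n, 9) · 6^{1 − 36} < 1, i.e. C(n, 9) < 6^{36 − 1} = 1719070799748422591028658176.
Check values of n near the boundary:
  n = 4407: C(4407, 9) = 1713856532599459170657070050; 1713856532599459170657070050 < 1719070799748422591028658176? YES
  n = 4408: C(4408, 9) = 1717362945146264156457459600; 1717362945146264156457459600 < 1719070799748422591028658176? YES
  n = 4409: C(4409, 9) = 1720875732988608787686577131; 1720875732988608787686577131 < 1719070799748422591028658176? NO
The largest n with C(n, 9) < 1719070799748422591028658176 is n = 4408 (where E[X] = 35778394690547169926197075/35813974994758803979763712 ≈ 0.9990). Hence R_6(9) > 4408, i.e. R_6(9) ≥ 4409.

Largest n = 4408; hence R_6(9) > 4408.


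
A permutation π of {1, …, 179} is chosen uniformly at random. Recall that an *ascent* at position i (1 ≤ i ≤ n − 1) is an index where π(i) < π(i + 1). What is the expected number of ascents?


Write X = Σ X_I over i = 1, …, 178, with X_I the indicator of one ascent.
There are 178 indicators.
For each fixed i, the pair (π(i), π(i+1)) is a uniformly random ordered pair of distinct values from {1, …, 179}; by symmetry P[π(i) < π(i+1)] = 1/2.
By linearity: E[X] = 178 · (1/2) = (179 − 1) · (1/2) = 89 ≈ 89.000.

E[X] = 89 = 89.000.


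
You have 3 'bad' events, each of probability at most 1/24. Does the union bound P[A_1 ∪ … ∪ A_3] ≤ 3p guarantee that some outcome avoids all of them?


Union bound: P[∪_{i=1}^{3} A_i] ≤ Σ_i P[A_i] ≤ 3·p = 3·(1/24) = 1/8.
Numerically: 1/8 ≈ 0.125000.
Is 1/8 < 1? YES.
Since P[∪ A_i] ≤ 1/8 < 1, the complement has P[∩ A_i^c] ≥ 1 − 1/8 = 7/8 > 0, so some outcome avoids every A_i.

3·p = 1/8 ≈ 0.125000; existence CERTIFIED by the union bound.


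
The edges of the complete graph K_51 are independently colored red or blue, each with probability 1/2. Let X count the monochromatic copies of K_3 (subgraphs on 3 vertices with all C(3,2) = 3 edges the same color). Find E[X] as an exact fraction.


Let X = Σ_S X_S over the C(51, 3) = 20825 subsets S of size 3, where X_S = 1 if the K_3 on S is monochromatic.
For a fixed S, the K_3 on S has C(3, 2) = 3 edges. P[all 3 edges red] = (1/2)^3, and likewise for blue, so P[monochromatic] = 2·(1/2)^3 = 2^{1 − 3} = 1/4.
By linearity: E[X] = C(51, 3) · 2^{1 − 3} = 20825 · 1/4 = 20825/4.
Numerically: E[X] ≈ 5206.2500.

E[X] = C(51,3)·2^(1−C(3,2)) = 20825/4 ≈ 5206.2500.


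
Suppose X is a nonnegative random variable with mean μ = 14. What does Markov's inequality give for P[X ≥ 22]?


μ = E[X] = 14, a = 22.
Markov: P[X ≥ 22] ≤ μ/a = (14)/22 = 7/11.
Numerically: ≈ 0.63636.
(Since a = 22 > μ = 14.00000, the bound 7/11 is < 1 and informative.)

P[X ≥ 22] ≤ 7/11 ≈ 0.63636.


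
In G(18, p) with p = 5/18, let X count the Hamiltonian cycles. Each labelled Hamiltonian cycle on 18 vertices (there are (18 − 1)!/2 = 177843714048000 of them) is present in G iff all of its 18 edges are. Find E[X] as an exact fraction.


K_18 has (18 − 1)!/2 = 177843714048000 labelled Hamiltonian cycles.
For each such Hamiltonian cycle H, let X_H = 1 if all 18 edges of H are present in G. Then P[X_H = 1] = p^{18} = (5/18)^{18} = 3814697265625/39346408075296537575424.
By linearity of expectation: E[X] = Σ_H E[X_H] = 177843714048000 · p^{18} = 177843714048000 · 3814697265625/39346408075296537575424 = 56800365447998046875/3294258113514384.
Numerically: E[X] ≈ 17242.2.

E[X] = 177843714048000 · (5/18)^{18} = 56800365447998046875/3294258113514384 ≈ 17242.2.


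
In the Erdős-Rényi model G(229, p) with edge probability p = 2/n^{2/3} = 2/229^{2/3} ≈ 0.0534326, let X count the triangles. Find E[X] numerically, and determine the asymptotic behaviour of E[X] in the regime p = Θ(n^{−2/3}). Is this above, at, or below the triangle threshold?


Number of potential triangles: C(229, 3) = 1975354.
Each occurs with probability p³ ≈ (0.0534326)³ ≈ 1.52552392e-04.
By linearity: E[X] = C(229, 3)·p³ ≈ 1975354 · 1.52552392e-04 ≈ 301.344978.
Since α = 2/3 < 1, p = c/n^{2/3} ≫ 1/n is above the triangle threshold p ~ 1/n. Asymptotically E[X] ~ (c³/6)·n^{3(1−α)} = (2³/6)·n^{1} → ∞; triangles are abundant w.h.p.

E[X] ≈ 301.344978; in regime p = Θ(1/n^{2/3}) E[X] diverges (above the triangle threshold p ~ 1/n).


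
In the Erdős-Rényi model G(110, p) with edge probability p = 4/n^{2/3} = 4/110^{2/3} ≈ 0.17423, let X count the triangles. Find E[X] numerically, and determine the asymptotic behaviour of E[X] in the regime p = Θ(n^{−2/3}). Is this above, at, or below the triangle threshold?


Number of potential triangles: C(110, 3) = 215820.
Each occurs with probability p³ ≈ (0.17423)³ ≈ 5.2892562e-03.
By linearity: E[X] = C(110, 3)·p³ ≈ 215820 · 5.2892562e-03 ≈ 1141.52727.
Since α = 2/3 < 1, p = c/n^{2/3} ≫ 1/n is above the triangle threshold p ~ 1/n. Asymptotically E[X] ~ (c³/6)·n^{3(1−α)} = (4³/6)·n^{1} → ∞; triangles are abundant w.h.p.

E[X] ≈ 1141.52727; in regime p = Θ(1/n^{2/3}) E[X] diverges (above the triangle threshold p ~ 1/n).


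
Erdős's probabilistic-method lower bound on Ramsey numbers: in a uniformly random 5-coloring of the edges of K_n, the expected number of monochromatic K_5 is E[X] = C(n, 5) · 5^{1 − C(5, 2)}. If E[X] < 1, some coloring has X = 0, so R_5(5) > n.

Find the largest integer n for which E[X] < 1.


We need C(n, 5) · 5^{1 − 10} < 1, i.e. C(n, 5) < 5^{10 − 1} = 1953125.
Check values of n near the boundary:
  n = 45: C(45, 5) = 1221759; 1221759 < 1953125? YES
  n = 46: C(46, 5) = 1370754; 1370754 < 1953125? YES
  n = 47: C(47, 5) = 1533939; 1533939 < 1953125? YES
  n = 48: C(48, 5) = 1712304; 1712304 < 1953125? YES
  n = 49: C(49, 5) = 1906884; 1906884 < 1953125? YES
  n = 50: C(50, 5) = 2118760; 2118760 < 1953125? NO
  n = 51: C(51, 5) = 2349060; 2349060 < 1953125? NO
  n = 52: C(52, 5) = 2598960; 2598960 < 1953125? NO
The largest n with C(n, 5) < 1953125 is n = 49 (where E[X] = 1906884/1953125 ≈ 0.9763). Hence R_5(5) > 49, i.e. R_5(5) ≥ 50.

Largest n = 49; hence R_5(5) > 49.


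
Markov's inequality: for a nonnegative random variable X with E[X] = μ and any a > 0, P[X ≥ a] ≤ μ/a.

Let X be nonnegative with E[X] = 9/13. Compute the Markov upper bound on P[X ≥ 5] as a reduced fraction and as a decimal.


μ = E[X] = 9/13, a = 5.
Markov: P[X ≥ 5] ≤ μ/a = (9/13)/5 = 9/65.
Numerically: ≈ 0.138462.
(Since a = 5 > μ = 0.692308, the bound 9/65 is < 1 and informative.)

P[X ≥ 5] ≤ 9/65 ≈ 0.138462.


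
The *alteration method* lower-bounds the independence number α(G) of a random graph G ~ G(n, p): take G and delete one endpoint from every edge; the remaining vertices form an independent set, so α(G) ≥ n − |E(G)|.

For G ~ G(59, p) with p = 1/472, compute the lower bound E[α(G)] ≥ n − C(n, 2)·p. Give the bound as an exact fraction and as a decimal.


E[|E(G)|] = C(59, 2)·p = 1711 · (1/472) = 29/8.
E[α(G)] ≥ n − E[|E(G)|] = 59 − 29/8 = 443/8.
Numerically: ≈ 55.375.
(This is only a lower bound; the true E[α(G)] may be larger.)

E[α(G)] ≥ 443/8 ≈ 55.375.


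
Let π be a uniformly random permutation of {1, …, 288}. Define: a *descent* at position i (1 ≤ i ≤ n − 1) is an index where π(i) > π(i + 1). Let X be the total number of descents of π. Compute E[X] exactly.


Write X = Σ X_I over i = 1, …, 287, with X_I the indicator of one descent.
There are 287 indicators.
For each fixed i, the pair (π(i), π(i+1)) is a uniformly random ordered pair of distinct values from {1, …, 288}; by symmetry P[π(i) > π(i+1)] = 1/2.
By linearity: E[X] = 287 · (1/2) = (288 − 1) · (1/2) = 287/2 ≈ 143.500.

E[X] = 287/2 = 143.500.


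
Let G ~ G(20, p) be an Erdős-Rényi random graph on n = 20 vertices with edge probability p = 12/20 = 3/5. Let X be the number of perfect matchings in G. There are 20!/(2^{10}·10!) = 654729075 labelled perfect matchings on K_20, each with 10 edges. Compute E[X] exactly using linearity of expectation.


K_20 has 20!/(2^{10}·10!) = 654729075 labelled perfect matchings.
For each such perfect matching H, let X_H = 1 if all 10 edges of H are present in G. Then P[X_H = 1] = p^{10} = (3/5)^{10} = 59049/9765625.
By linearity: E[X] = Σ_H E[X_H] = 654729075 · p^{10} = 654729075 · 59049/9765625 = 1546443885987/390625.
Numerically: E[X] ≈ 3.9589e+06.

E[X] = 654729075 · (3/5)^{10} = 1546443885987/390625 ≈ 3.9589e+06.


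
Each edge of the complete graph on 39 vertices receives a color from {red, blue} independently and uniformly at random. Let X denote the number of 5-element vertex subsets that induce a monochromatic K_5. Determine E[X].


Let X = Σ_S X_S over the C(39, 5) = 575757 subsets S of size 5, where X_S = 1 if the K_5 on S is monochromatic.
For a fixed S, the K_5 on S has C(5, 2) = 10 edges. P[all 10 edges red] = (1/2)^10, and likewise for blue, so P[monochromatic] = 2·(1/2)^10 = 2^{1 − 10} = 1/512.
By linearity: E[X] = C(39, 5) · 2^{1 − 10} = 575757 · 1/512 = 575757/512.
Numerically: E[X] ≈ 1124.525.

E[X] = C(39,5)·2^(1−C(5,2)) = 575757/512 ≈ 1124.525.


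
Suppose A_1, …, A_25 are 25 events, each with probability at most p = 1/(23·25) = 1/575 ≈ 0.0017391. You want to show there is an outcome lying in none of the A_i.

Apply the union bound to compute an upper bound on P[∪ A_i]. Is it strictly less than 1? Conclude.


Union bound: P[∪_{i=1}^{25} A_i] ≤ Σ_i P[A_i] ≤ 25·p = 25·(1/575) = 1/23.
Numerically: 1/23 ≈ 0.0434783.
Is 1/23 < 1? YES.
Since P[∪ A_i] ≤ 1/23 < 1, the complement has P[∩ A_i^c] ≥ 1 − 1/23 = 22/23 > 0, so some outcome avoids every A_i.

25·p = 1/23 ≈ 0.0434783; existence CERTIFIED by the union bound.


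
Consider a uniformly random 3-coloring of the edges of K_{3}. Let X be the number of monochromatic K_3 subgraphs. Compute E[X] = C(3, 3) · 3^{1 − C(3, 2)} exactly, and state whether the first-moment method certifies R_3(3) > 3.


E[X] = C(3, 3) · 3^{1 − 3} = 1 · 3^{−2} = 1/9.
As a reduced fraction: E[X] = 1/9 ≈ 0.11111.
Is E[X] < 1? YES.
Since E[X] < 1, there exists a 3-coloring of K_{3} with no monochromatic K_3; hence R_3(3) > 3.

E[X] = 1/9 ≈ 0.11111; E[X] < 1, so R_3(3) > 3.


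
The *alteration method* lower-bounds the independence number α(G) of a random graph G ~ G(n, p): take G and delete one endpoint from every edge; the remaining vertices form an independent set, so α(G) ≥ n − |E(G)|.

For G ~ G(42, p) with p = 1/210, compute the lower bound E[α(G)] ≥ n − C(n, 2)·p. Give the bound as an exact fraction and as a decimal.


E[|E(G)|] = C(42, 2)·p = 861 · (1/210) = 41/10.
E[α(G)] ≥ n − E[|E(G)|] = 42 − 41/10 = 379/10.
Numerically: ≈ 37.9000.
(This is only a lower bound; the true E[α(G)] may be larger.)

E[α(G)] ≥ 379/10 ≈ 37.9000.


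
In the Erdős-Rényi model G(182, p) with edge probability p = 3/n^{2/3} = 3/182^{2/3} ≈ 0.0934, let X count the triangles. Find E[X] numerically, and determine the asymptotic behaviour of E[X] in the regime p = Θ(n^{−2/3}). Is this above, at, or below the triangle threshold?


Number of potential triangles: C(182, 3) = 988260.
Each occurs with probability p³ ≈ (0.0934)³ ≈ 8.15119e-04.
By linearity: E[X] = C(182, 3)·p³ ≈ 988260 · 8.15119e-04 ≈ 805.549.
Since α = 2/3 < 1, p = c/n^{2/3} ≫ 1/n is above the triangle threshold p ~ 1/n. Asymptotically E[X] ~ (c³/6)·n^{3(1−α)} = (3³/6)·n^{1} → ∞; triangles are abundant w.h.p.

E[X] ≈ 805.549; in regime p = Θ(1/n^{2/3}) E[X] diverges (above the triangle threshold p ~ 1/n).


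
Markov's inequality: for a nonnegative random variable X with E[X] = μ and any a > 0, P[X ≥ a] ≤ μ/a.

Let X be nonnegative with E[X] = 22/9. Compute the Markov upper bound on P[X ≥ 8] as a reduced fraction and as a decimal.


μ = E[X] = 22/9, a = 8.
Markov: P[X ≥ 8] ≤ μ/a = (22/9)/8 = 11/36.
Numerically: ≈ 0.3056.
(Since a = 8 > μ = 2.4444, the bound 11/36 is < 1 and informative.)

P[X ≥ 8] ≤ 11/36 ≈ 0.3056.


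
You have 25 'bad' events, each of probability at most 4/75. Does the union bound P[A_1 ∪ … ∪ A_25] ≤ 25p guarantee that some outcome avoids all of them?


Union bound: P[∪_{i=1}^{25} A_i] ≤ Σ_i P[A_i] ≤ 25·p = 25·(4/75) = 4/3.
Numerically: 4/3 ≈ 1.3333333.
Is 4/3 < 1? NO.
Since the bound 4/3 is ≥ 1, the union bound is uninformative here; it does NOT by itself certify existence.

25·p = 4/3 ≈ 1.3333333; existence NOT certified by the union bound.


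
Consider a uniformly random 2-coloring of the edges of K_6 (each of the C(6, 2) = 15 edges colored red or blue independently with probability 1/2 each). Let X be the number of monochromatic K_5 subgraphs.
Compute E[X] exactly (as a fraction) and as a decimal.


Let X = Σ_S X_S over the C(6, 5) = 6 subsets S of size 5, where X_S = 1 if the K_5 on S is monochromatic.
For a fixed S, the K_5 on S has C(5, 2) = 10 edges. P[all 10 edges red] = (1/2)^10, and likewise for blue, so P[monochromatic] = 2·(1/2)^10 = 2^{1 − 10} = 1/512.
Summing: E[X] = C(6, 5) · 2^{1 − 10} = 6 · 1/512 = 3/256.
Numerically: E[X] ≈ 0.011719.

E[X] = C(6,5)·2^(1−C(5,2)) = 3/256 ≈ 0.011719.


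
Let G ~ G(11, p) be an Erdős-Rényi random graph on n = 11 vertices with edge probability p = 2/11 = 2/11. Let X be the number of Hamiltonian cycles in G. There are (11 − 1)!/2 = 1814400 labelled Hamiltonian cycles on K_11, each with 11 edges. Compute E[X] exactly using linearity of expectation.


K_11 has (11 − 1)!/2 = 1814400 labelled Hamiltonian cycles.
For each such Hamiltonian cycle H, let X_H = 1 if all 11 edges of H are present in G. Then P[X_H = 1] = p^{11} = (2/11)^{11} = 2048/285311670611.
By linearity of expectation: E[X] = Σ_H E[X_H] = 1814400 · p^{11} = 1814400 · 2048/285311670611 = 3715891200/285311670611.
Numerically: E[X] ≈ 0.01302.

E[X] = 1814400 · (2/11)^{11} = 3715891200/285311670611 ≈ 0.01302.


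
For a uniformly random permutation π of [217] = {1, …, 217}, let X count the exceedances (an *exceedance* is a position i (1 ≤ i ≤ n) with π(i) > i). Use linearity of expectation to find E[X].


Write X = Σ_{i=1}^{217} X_i, where X_i = 1_{π(i) > i}.
For each fixed i, π(i) is uniform over {1, …, 217} (marginal of a uniform permutation), so P[π(i) > i] = (n − i)/n. Summing: Σ_{i=1}^{217} (n − i)/n = (0 + 1 + … + 216)/217 = 217(217 − 1)/(2·217) = (217 − 1)/2.
Hence E[X] = Σ_{i=1}^{217} (217 − i)/217 = 108 ≈ 108.000000.

E[X] = 108 = 108.000000.


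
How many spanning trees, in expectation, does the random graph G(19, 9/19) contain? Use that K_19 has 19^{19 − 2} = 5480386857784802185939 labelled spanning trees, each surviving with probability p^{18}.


K_19 has 19^{19 − 2} = 5480386857784802185939 labelled spanning trees.
For each such spanning tree H, let X_H = 1 if all 18 edges of H are present in G. Then P[X_H = 1] = p^{18} = (9/19)^{18} = 150094635296999121/104127350297911241532841.
By linearity: E[X] = Σ_H E[X_H] = 5480386857784802185939 · p^{18} = 5480386857784802185939 · 150094635296999121/104127350297911241532841 = 150094635296999121/19.
Numerically: E[X] ≈ 7.8997e+15.

E[X] = 5480386857784802185939 · (9/19)^{18} = 150094635296999121/19 ≈ 7.8997e+15.


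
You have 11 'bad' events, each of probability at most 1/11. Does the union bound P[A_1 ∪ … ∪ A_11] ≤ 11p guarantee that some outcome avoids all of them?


Union bound: P[∪_{i=1}^{11} A_i] ≤ Σ_i P[A_i] ≤ 11·p = 11·(1/11) = 1.
Numerically: 1 ≈ 1.000.
Is 1 < 1? NO.
Since the bound 1 is ≥ 1, the union bound is uninformative here; it does NOT by itself certify existence.

11·p = 1 ≈ 1.000; existence NOT certified by the union bound.


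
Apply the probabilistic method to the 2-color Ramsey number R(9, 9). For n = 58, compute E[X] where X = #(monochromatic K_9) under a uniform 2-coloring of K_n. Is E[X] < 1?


E[X] = C(58, 9) · 2^{1 − 36} = 10648873950 · 2^{−35} = 10648873950/34359738368.
As a reduced fraction: E[X] = 5324436975/17179869184 ≈ 0.3099.
Is E[X] < 1? YES.
Since E[X] < 1, there exists a 2-coloring of K_{58} with no monochromatic K_9; hence R(9, 9) > 58.

E[X] = 5324436975/17179869184 ≈ 0.3099; E[X] < 1, so R(9, 9) > 58.


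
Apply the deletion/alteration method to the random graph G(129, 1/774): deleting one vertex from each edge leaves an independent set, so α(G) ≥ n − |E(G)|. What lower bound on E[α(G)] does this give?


E[|E(G)|] = C(129, 2)·p = 8256 · (1/774) = 32/3.
E[α(G)] ≥ n − E[|E(G)|] = 129 − 32/3 = 355/3.
Numerically: ≈ 118.3333.
(This is only a lower bound; the true E[α(G)] may be larger.)

E[α(G)] ≥ 355/3 ≈ 118.3333.


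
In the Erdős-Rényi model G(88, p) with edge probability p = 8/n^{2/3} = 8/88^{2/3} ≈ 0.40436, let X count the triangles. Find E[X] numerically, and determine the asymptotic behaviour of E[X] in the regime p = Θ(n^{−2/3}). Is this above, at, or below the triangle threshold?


Number of potential triangles: C(88, 3) = 109736.
Each occurs with probability p³ ≈ (0.40436)³ ≈ 6.6115702e-02.
By linearity: E[X] = C(88, 3)·p³ ≈ 109736 · 6.6115702e-02 ≈ 7255.27273.
Since α = 2/3 < 1, p = c/n^{2/3} ≫ 1/n is above the triangle threshold p ~ 1/n. Asymptotically E[X] ~ (c³/6)·n^{3(1−α)} = (8³/6)·n^{1} → ∞; triangles are abundant w.h.p.

E[X] ≈ 7255.27273; in regime p = Θ(1/n^{2/3}) E[X] diverges (above the triangle threshold p ~ 1/n).


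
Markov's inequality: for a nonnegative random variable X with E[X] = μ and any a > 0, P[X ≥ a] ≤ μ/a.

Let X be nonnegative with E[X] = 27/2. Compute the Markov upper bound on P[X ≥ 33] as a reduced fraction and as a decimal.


μ = E[X] = 27/2, a = 33.
Markov: P[X ≥ 33] ≤ μ/a = (27/2)/33 = 9/22.
Numerically: ≈ 0.409091.
(Since a = 33 > μ = 13.500000, the bound 9/22 is < 1 and informative.)

P[X ≥ 33] ≤ 9/22 ≈ 0.409091.


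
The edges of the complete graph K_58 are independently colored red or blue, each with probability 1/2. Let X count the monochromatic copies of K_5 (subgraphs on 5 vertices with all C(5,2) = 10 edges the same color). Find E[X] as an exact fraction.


Let X = Σ_S X_S over the C(58, 5) = 4582116 subsets S of size 5, where X_S = 1 if the K_5 on S is monochromatic.
For a fixed S, the K_5 on S has C(5, 2) = 10 edges. P[all 10 edges red] = (1/2)^10, and likewise for blue, so P[monochromatic] = 2·(1/2)^10 = 2^{1 − 10} = 1/512.
Summing: E[X] = C(58, 5) · 2^{1 − 10} = 4582116 · 1/512 = 1145529/128.
Numerically: E[X] ≈ 8949.44531.

E[X] = C(58,5)·2^(1−C(5,2)) = 1145529/128 ≈ 8949.44531.


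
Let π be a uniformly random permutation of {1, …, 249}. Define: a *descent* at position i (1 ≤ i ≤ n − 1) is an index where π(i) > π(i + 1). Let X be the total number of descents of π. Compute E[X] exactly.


Write X = Σ X_I over i = 1, …, 248, with X_I the indicator of one descent.
There are 248 indicators.
For each fixed i, the pair (π(i), π(i+1)) is a uniformly random ordered pair of distinct values from {1, …, 249}; by symmetry P[π(i) > π(i+1)] = 1/2.
By linearity: E[X] = 248 · (1/2) = (249 − 1) · (1/2) = 124 ≈ 124.0000.

E[X] = 124 = 124.0000.


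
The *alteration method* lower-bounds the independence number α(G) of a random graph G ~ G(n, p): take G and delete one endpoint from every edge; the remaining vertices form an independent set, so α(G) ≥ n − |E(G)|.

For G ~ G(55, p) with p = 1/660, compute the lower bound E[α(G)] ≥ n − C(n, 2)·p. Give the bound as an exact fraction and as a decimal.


E[|E(G)|] = C(55, 2)·p = 1485 · (1/660) = 9/4.
E[α(G)] ≥ n − E[|E(G)|] = 55 − 9/4 = 211/4.
Numerically: ≈ 52.750.
(This is only a lower bound; the true E[α(G)] may be larger.)

E[α(G)] ≥ 211/4 ≈ 52.750.


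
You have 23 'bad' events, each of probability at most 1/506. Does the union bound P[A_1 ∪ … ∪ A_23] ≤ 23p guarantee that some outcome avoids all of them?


Union bound: P[∪_{i=1}^{23} A_i] ≤ Σ_i P[A_i] ≤ 23·p = 23·(1/506) = 1/22.
Numerically: 1/22 ≈ 0.0455.
Is 1/22 < 1? YES.
Since P[∪ A_i] ≤ 1/22 < 1, the complement has P[∩ A_i^c] ≥ 1 − 1/22 = 21/22 > 0, so some outcome avoids every A_i.

23·p = 1/22 ≈ 0.0455; existence CERTIFIED by the union bound.


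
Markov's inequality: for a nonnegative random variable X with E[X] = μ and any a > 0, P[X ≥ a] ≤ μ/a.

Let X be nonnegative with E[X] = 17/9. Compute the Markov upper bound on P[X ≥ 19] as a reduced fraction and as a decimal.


μ = E[X] = 17/9, a = 19.
Markov: P[X ≥ 19] ≤ μ/a = (17/9)/19 = 17/171.
Numerically: ≈ 0.0994.
(Since a = 19 > μ = 1.8889, the bound 17/171 is < 1 and informative.)

P[X ≥ 19] ≤ 17/171 ≈ 0.0994.


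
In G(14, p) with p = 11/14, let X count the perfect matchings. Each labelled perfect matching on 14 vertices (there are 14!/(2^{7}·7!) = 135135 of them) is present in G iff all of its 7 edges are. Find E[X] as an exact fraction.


K_14 has 14!/(2^{7}·7!) = 135135 labelled perfect matchings.
For each such perfect matching H, let X_H = 1 if all 7 edges of H are present in G. Then P[X_H = 1] = p^{7} = (11/14)^{7} = 19487171/105413504.
Summing the indicators: E[X] = Σ_H E[X_H] = 135135 · p^{7} = 135135 · 19487171/105413504 = 376199836155/15059072.
Numerically: E[X] ≈ 24982.

E[X] = 135135 · (11/14)^{7} = 376199836155/15059072 ≈ 24982.


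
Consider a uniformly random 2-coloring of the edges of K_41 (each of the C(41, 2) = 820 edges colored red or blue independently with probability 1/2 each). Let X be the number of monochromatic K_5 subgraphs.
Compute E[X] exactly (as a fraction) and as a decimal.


Let X = Σ_S X_S over the C(41, 5) = 749398 subsets S of size 5, where X_S = 1 if the K_5 on S is monochromatic.
For a fixed S, the K_5 on S has C(5, 2) = 10 edges. P[all 10 edges red] = (1/2)^10, and likewise for blue, so P[monochromatic] = 2·(1/2)^10 = 2^{1 − 10} = 1/512.
By linearity of expectation: E[X] = C(41, 5) · 2^{1 − 10} = 749398 · 1/512 = 374699/256.
Numerically: E[X] ≈ 1463.668.

E[X] = C(41,5)·2^(1−C(5,2)) = 374699/256 ≈ 1463.668.


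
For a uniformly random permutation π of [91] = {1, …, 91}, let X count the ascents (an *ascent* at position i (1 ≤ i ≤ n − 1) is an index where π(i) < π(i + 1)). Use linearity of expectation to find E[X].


Write X = Σ X_I over i = 1, …, 90, with X_I the indicator of one ascent.
There are 90 indicators.
For each fixed i, the pair (π(i), π(i+1)) is a uniformly random ordered pair of distinct values from {1, …, 91}; by symmetry P[π(i) < π(i+1)] = 1/2.
By linearity: E[X] = 90 · (1/2) = (91 − 1) · (1/2) = 45 ≈ 45.0000.

E[X] = 45 = 45.0000.


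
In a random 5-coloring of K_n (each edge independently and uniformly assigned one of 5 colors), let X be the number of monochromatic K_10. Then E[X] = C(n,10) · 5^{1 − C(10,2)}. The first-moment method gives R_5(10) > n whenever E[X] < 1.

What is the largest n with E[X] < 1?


We need C(n, 10) · 5^{1 − 45} < 1, i.e. C(n, 10) < 5^{45 − 1} = 5684341886080801486968994140625.
Check values of n near the boundary:
  n = 5388: C(5388, 10) = 5634865093375880654852250419586; 5634865093375880654852250419586 < 5684341886080801486968994140625? YES
  n = 5389: C(5389, 10) = 5645340767466558997768874792926; 5645340767466558997768874792926 < 5684341886080801486968994140625? YES
  n = 5390: C(5390, 10) = 5655833965919099070255434039753; 5655833965919099070255434039753 < 5684341886080801486968994140625? YES
  n = 5391: C(5391, 10) = 5666344714787188828795213697883; 5666344714787188828795213697883 < 5684341886080801486968994140625? YES
  n = 5392: C(5392, 10) = 5676873040158402483252283957448; 5676873040158402483252283957448 < 5684341886080801486968994140625? YES
  n = 5393: C(5393, 10) = 5687418968154238267170642278008; 5687418968154238267170642278008 < 5684341886080801486968994140625? NO
The largest n with C(n, 10) < 5684341886080801486968994140625 is n = 5392 (where E[X] = 5676873040158402483252283957448/5684341886080801486968994140625 ≈ 0.99869). Hence R_5(10) > 5392, i.e. R_5(10) ≥ 5393.

Largest n = 5392; hence R_5(10) > 5392.


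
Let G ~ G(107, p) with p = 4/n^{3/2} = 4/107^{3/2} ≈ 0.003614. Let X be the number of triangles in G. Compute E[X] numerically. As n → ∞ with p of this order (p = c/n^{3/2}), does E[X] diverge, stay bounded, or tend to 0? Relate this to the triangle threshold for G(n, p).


Number of potential triangles: C(107, 3) = 198485.
Each occurs with probability p³ ≈ (0.003614)³ ≈ 4.720119e-08.
By linearity: E[X] = C(107, 3)·p³ ≈ 198485 · 4.720119e-08 ≈ 0.0094.
Since α = 3/2 > 1, p = c/n^{3/2} = o(1/n) is below the triangle threshold p ~ 1/n. Asymptotically E[X] ~ (c³/6)·n^{3(1−α)} = (4³/6)·n^{-1.5} → 0, so by Markov's inequality G has no triangles w.h.p.

E[X] ≈ 0.0094; in regime p = Θ(1/n^{3/2}) E[X] tends to 0 (below the triangle threshold p ~ 1/n).


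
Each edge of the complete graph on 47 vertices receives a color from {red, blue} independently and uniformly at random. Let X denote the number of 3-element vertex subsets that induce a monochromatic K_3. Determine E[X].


Let X = Σ_S X_S over the C(47, 3) = 16215 subsets S of size 3, where X_S = 1 if the K_3 on S is monochromatic.
For a fixed S, the K_3 on S has C(3, 2) = 3 edges. P[all 3 edges red] = (1/2)^3, and likewise for blue, so P[monochromatic] = 2·(1/2)^3 = 2^{1 − 3} = 1/4.
Summing: E[X] = C(47, 3) · 2^{1 − 3} = 16215 · 1/4 = 16215/4.
Numerically: E[X] ≈ 4053.750.

E[X] = C(47,3)·2^(1−C(3,2)) = 16215/4 ≈ 4053.750.


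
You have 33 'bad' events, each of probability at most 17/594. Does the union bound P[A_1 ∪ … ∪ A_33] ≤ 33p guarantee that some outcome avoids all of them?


Union bound: P[∪_{i=1}^{33} A_i] ≤ Σ_i P[A_i] ≤ 33·p = 33·(17/594) = 17/18.
Numerically: 17/18 ≈ 0.94444.
Is 17/18 < 1? YES.
Since P[∪ A_i] ≤ 17/18 < 1, the complement has P[∩ A_i^c] ≥ 1 − 17/18 = 1/18 > 0, so some outcome avoids every A_i.

33·p = 17/18 ≈ 0.94444; existence CERTIFIED by the union bound.


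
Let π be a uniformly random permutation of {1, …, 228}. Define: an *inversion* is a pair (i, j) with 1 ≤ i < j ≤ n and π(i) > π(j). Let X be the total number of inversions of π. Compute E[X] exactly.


Write X = Σ X_I over the C(228, 2) = 25878 pairs i < j, with X_I the indicator of one inversion.
There are 25878 indicators.
For each fixed pair i < j, the values π(i) and π(j) are two distinct elements of {1, …, 228} in uniformly random order; by symmetry P[π(i) > π(j)] = 1/2.
By linearity: E[X] = 25878 · (1/2) = C(228, 2) · (1/2) = 25878/2 = 12939 ≈ 12939.00000.

E[X] = 12939 = 12939.00000.


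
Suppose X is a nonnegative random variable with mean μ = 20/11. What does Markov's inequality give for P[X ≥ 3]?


μ = E[X] = 20/11, a = 3.
Markov: P[X ≥ 3] ≤ μ/a = (20/11)/3 = 20/33.
Numerically: ≈ 0.6061.
(Since a = 3 > μ = 1.8182, the bound 20/33 is < 1 and informative.)

P[X ≥ 3] ≤ 20/33 ≈ 0.6061.
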